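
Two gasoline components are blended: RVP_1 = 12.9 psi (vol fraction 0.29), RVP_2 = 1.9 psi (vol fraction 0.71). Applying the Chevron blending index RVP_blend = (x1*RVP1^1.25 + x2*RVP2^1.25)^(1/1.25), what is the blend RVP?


Chevron index: RVP_blend = (sum xi*RVPi^1.25)^(1/1.25)
RVP^1.25 terms: 0.29 * 12.9^1.25 + 0.71 * 1.9^1.25 = 8.67362
RVP_blend = 8.67362^(1/1.25) = 5.631

5.631 psi


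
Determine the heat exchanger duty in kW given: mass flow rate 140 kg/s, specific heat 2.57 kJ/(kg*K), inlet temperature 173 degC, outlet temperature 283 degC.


Q = m_dot * cp * delta_T
delta_T = 283 - 173 = 110 K
Q = 140 * 2.57 * 110
= 359.8 * 110
= 39578 kW

39578 kW


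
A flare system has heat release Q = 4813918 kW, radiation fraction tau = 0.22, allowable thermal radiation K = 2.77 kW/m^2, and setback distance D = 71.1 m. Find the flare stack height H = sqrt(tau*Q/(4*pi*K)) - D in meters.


tau*Q/(4*pi*K) = 0.22 * 4813918 / (4 * pi * 2.77) = 30425.1
sqrt(30425.1) = 174.428
H = 174.428 - 71.1 = 103.3

103.3 m


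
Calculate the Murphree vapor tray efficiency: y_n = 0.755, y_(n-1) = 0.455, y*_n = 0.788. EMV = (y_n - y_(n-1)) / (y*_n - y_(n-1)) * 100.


Murphree vapor efficiency: EMV = (y_n - y_(n-1)) / (y*_n - y_(n-1)) * 100
EMV = (0.755 - 0.455) / (0.788 - 0.455) * 100 = 0.3 / 0.333 * 100 = 90.09

90.09 %


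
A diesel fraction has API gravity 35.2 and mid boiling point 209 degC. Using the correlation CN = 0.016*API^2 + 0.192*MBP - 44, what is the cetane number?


CN = 0.016 * 35.2^2 + 0.192 * 209 - 44
CN = 19.82464 + 40.128 - 44 = 15.95264

15.95264


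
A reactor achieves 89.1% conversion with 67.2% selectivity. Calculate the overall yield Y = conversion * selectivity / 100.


Overall yield = conversion (%) * selectivity (%) / 100
Conversion = 89.1%, Selectivity = 67.2%
Y = 89.1 * 67.2 / 100
= 59.8752 %

59.8752 %


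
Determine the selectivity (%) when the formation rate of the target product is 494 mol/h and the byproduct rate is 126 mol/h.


Selectivity = desired / (desired + undesired) * 100
Total products = 494 + 126 = 620 mol/h
S = 494 / 620 * 100
= 0.7968 * 100
= 79.68 %

79.68 %


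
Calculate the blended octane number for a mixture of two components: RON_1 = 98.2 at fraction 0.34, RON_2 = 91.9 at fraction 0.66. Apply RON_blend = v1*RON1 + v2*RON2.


Linear blending: RON_blend = sum(vi * RONi)
Contribution 1: 0.34 * 98.2 = 33.388
Contribution 2: 0.66 * 91.9 = 60.654
RON_blend = 33.388 + 60.654 = 94.042

94.042


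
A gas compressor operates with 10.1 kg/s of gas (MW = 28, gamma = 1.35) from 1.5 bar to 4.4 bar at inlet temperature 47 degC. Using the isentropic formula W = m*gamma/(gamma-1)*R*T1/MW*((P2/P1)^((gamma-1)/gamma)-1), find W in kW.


Isentropic work: W = m*(gamma/(gamma-1))*(R*T1/MW)*((P2/P1)^((gamma-1)/gamma) - 1)
T1 = 47 + 273.15 = 320.15 K
Pressure ratio = 4.4 / 1.5 = 2.93333
Exponent = (1.35 - 1)/1.35 = 0.259259
(P2/P1)^exp - 1 = 2.93333^0.259259 - 1 = 0.321805
W = 10.1 * 1.35 / 0.35 * 8.314 * 320.15 / 28 * 0.321805 = 1192

1192 kW


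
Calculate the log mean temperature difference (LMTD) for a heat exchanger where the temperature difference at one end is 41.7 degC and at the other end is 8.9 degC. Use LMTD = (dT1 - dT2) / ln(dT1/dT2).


LMTD = (dT1 - dT2) / ln(dT1/dT2)
= (41.7 - 8.9) / ln(41.7 / 8.9) = 32.8 / 1.54445 = 21.24

21.24 degC


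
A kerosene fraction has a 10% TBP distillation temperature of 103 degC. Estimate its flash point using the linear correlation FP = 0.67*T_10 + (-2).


FP = 0.67 * 103 + (-2) = 67.01

67.01 degC


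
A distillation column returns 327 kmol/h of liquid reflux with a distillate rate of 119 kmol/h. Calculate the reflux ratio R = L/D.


Reflux ratio definition: R = L / D (liquid returned / distillate withdrawn)
L = 327 kmol/h, D = 119 kmol/h
R = 327 / 119 = 2.748

2.748


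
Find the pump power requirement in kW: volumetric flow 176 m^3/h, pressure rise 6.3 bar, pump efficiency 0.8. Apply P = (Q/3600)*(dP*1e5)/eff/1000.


Q = 176 / 3600 = 0.0488889 m^3/s
P = 0.0488889 * (6.3 * 1e5) / 0.8 / 1000 = 38.50

38.50 kW


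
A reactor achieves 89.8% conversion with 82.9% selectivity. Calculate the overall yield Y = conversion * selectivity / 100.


Overall yield = conversion (%) * selectivity (%) / 100
Conversion = 89.8%, Selectivity = 82.9%
Y = 89.8 * 82.9 / 100
= 74.4442 %

74.4442 %


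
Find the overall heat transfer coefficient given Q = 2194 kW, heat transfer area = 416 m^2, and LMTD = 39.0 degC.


From Q = U*A*LMTD, U = Q / (A * LMTD)
U = 2194 / (416 * 39.0) = 2194 / 16224 = 0.1352

0.1352 kW/(m^2*K)


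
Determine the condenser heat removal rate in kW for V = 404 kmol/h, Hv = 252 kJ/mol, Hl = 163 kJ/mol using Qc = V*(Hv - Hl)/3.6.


Qc = 404 * (252 - 163) / 3.6 = 404 * 89 / 3.6 = 9988

9988 kW


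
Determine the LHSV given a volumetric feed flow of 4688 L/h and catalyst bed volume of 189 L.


LHSV = volumetric feed rate / catalyst volume
= 4688 L/h / 189 L
= 24.80 h^-1

24.80 h^-1


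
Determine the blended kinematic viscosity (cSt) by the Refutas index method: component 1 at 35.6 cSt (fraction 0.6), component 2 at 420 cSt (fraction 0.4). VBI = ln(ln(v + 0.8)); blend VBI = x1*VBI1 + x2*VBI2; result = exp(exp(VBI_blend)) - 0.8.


Refutas method: VBN_i = 14.534*ln(ln(visc_i + 0.8)) + 10.975, blended linearly by mass fraction; since VBN is linear in VBI_i = ln(ln(visc_i + 0.8)) and the fractions sum to 1, blend VBI directly: visc = exp(exp(VBI_blend)) - 0.8
VBI_1 = ln(ln(35.6 + 0.8)) = 1.27942
VBI_2 = ln(ln(420 + 0.8)) = 1.79876
VBI_blend = 0.6 * 1.27942 + 0.4 * 1.79876 = 1.48716
visc_blend = exp(exp(1.48716)) - 0.8 = 82.67

82.67 cSt


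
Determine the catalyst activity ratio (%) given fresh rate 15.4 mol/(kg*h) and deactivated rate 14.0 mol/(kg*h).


Activity (%) = (rate_used / rate_fresh) * 100
rate_used = 14.0, rate_fresh = 15.4
= (14.0 / 15.4) * 100
= 0.9091 * 100 = 90.91

90.91 %


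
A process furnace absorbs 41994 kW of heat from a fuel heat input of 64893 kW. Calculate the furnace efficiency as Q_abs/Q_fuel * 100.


Furnace efficiency = Q_absorbed / Q_fuel * 100
= 41994 / 64893 * 100 = 64.71

64.71 %


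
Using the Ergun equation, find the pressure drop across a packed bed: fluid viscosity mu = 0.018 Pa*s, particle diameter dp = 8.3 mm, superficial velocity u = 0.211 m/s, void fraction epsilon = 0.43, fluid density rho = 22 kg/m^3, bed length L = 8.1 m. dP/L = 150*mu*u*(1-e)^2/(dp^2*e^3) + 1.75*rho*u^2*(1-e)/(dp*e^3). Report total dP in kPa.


dp = 8.3 mm = 0.0083 m
Viscous term = 150*0.018*0.211*(1-0.43)^2 / (0.0083^2*0.43^3) = 33793.6
Inertial term = 1.75*22*0.211^2*(1-0.43) / (0.0083*0.43^3) = 1480.53
dP/L = 33793.6 + 1480.53 = 35274.1 Pa/m
dP = 35274.1 * 8.1 / 1000 = 285.7 kPa

285.7 kPa


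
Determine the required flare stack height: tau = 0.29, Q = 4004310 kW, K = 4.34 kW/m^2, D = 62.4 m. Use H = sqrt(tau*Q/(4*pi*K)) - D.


tau*Q/(4*pi*K) = 0.29 * 4004310 / (4 * pi * 4.34) = 21292.5
sqrt(21292.5) = 145.919
H = 145.919 - 62.4 = 83.52

83.52 m


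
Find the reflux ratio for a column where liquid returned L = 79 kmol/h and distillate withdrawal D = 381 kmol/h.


Reflux ratio definition: R = L / D (liquid returned / distillate withdrawn)
L = 79 kmol/h, D = 381 kmol/h
R = 79 / 381 = 0.2073

0.2073


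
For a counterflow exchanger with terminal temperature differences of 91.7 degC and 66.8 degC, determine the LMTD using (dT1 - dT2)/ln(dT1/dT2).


LMTD = (dT1 - dT2) / ln(dT1/dT2)
= (91.7 - 66.8) / ln(91.7 / 66.8) = 24.9 / 0.316819 = 78.59

78.59 degC


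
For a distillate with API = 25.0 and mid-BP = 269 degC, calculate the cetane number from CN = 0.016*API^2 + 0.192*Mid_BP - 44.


CN = 0.016 * 25.0^2 + 0.192 * 269 - 44
CN = 10 + 51.648 - 44 = 17.648

17.648


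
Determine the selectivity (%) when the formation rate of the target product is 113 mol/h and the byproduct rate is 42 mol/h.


Selectivity = desired / (desired + undesired) * 100
Total products = 113 + 42 = 155 mol/h
S = 113 / 155 * 100
= 0.7290 * 100
= 72.90 %

72.90 %


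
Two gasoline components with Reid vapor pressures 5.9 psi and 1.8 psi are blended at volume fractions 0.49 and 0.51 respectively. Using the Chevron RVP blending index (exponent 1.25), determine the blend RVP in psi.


Chevron index: RVP_blend = (sum xi*RVPi^1.25)^(1/1.25)
RVP^1.25 terms: 0.49 * 5.9^1.25 + 0.51 * 1.8^1.25 = 5.569
RVP_blend = 5.569^(1/1.25) = 3.950

3.950 psi


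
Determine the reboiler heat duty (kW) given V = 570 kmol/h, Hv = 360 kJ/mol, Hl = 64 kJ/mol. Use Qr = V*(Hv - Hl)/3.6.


Qr = 570 * (360 - 64) / 3.6 = 570 * 296 / 3.6 = 46870

46870 kW


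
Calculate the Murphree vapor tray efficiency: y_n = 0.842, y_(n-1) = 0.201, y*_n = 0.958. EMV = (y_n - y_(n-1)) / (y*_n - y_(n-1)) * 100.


Murphree vapor efficiency: EMV = (y_n - y_(n-1)) / (y*_n - y_(n-1)) * 100
EMV = (0.842 - 0.201) / (0.958 - 0.201) * 100 = 0.641 / 0.757 * 100 = 84.68

84.68 %


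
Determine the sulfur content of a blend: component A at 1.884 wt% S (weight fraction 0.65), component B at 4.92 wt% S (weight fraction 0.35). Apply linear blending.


Linear sulfur blending: S_blend = x1*S1 + x2*S2
Contribution 1: 0.65 * 1.884 = 1.2246 wt%
Contribution 2: 0.35 * 4.92 = 1.722 wt%
S_blend = 1.2246 + 1.722 = 2.9466

2.9466 wt%


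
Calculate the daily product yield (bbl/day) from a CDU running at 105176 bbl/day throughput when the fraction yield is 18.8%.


Crude throughput = 105176 bbl/day
Fraction yield = 18.8%
yield = throughput * fraction / 100
yield = 105176 * 18.8 / 100 = 19773.088

19773.088 bbl/day


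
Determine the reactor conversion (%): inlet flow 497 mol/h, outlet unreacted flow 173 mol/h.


X = (F_in - F_out) / F_in * 100
Moles reacted = 497 - 173 = 324
X = 324 / 497 * 100
= 0.6519 * 100
= 65.19 %

65.19 %


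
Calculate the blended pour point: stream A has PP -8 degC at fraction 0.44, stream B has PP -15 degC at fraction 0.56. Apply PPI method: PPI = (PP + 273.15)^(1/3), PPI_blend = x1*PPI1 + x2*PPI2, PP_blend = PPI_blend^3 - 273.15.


PPI_1 = (-8 + 273.15)^(1/3) = 6.42437
PPI_2 = (-15 + 273.15)^(1/3) = 6.36733
PPI_blend = 0.44 * 6.42437 + 0.56 * 6.36733 = 6.392428
PP_blend = 6.392428^3 - 273.15 = 261.2147 - 273.15 = -11.94

-11.94 degC


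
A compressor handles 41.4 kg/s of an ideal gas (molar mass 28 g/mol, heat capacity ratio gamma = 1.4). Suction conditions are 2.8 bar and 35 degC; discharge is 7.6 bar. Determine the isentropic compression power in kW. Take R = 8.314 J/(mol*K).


Isentropic work: W = m*(gamma/(gamma-1))*(R*T1/MW)*((P2/P1)^((gamma-1)/gamma) - 1)
T1 = 35 + 273.15 = 308.15 K
Pressure ratio = 7.6 / 2.8 = 2.71429
Exponent = (1.4 - 1)/1.4 = 0.285714
(P2/P1)^exp - 1 = 2.71429^0.285714 - 1 = 0.330153
W = 41.4 * 1.4 / 0.4 * 8.314 * 308.15 / 28 * 0.330153 = 4377

4377 kW


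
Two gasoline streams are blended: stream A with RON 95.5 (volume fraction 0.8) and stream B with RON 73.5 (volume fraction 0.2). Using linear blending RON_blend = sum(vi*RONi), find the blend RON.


Linear blending: RON_blend = sum(vi * RONi)
Contribution 1: 0.8 * 95.5 = 76.4
Contribution 2: 0.2 * 73.5 = 14.7
RON_blend = 76.4 + 14.7 = 91.1

91.1


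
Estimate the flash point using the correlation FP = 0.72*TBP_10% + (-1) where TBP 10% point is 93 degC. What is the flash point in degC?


FP = 0.72 * 93 + (-1) = 65.96

65.96 degC


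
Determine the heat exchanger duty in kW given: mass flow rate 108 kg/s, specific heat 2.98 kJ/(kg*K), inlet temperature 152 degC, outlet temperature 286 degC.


Q = m_dot * cp * delta_T
delta_T = 286 - 152 = 134 K
Q = 108 * 2.98 * 134
= 321.84 * 134
= 43126.56 kW

43126.56 kW


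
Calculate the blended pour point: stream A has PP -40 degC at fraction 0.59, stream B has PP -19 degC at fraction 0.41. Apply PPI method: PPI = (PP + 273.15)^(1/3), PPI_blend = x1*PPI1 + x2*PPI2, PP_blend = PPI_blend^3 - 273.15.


PPI_1 = (-40 + 273.15)^(1/3) = 6.15477
PPI_2 = (-19 + 273.15)^(1/3) = 6.334272
PPI_blend = 0.59 * 6.15477 + 0.41 * 6.334272 = 6.228366
PP_blend = 6.228366^3 - 273.15 = 241.6142 - 273.15 = -31.54

-31.54 degC


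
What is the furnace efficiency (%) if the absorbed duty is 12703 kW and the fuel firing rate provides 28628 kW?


Furnace efficiency = Q_absorbed / Q_fuel * 100
= 12703 / 28628 * 100 = 44.37

44.37 %


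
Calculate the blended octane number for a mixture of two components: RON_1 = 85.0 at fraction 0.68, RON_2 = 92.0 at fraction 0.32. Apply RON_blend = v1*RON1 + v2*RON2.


Linear blending: RON_blend = sum(vi * RONi)
Contribution 1: 0.68 * 85.0 = 57.8
Contribution 2: 0.32 * 92.0 = 29.44
RON_blend = 57.8 + 29.44 = 87.24

87.24


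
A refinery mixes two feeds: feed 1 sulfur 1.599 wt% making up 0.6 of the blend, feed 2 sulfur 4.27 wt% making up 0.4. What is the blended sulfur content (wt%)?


Linear sulfur blending: S_blend = x1*S1 + x2*S2
Contribution 1: 0.6 * 1.599 = 0.9594 wt%
Contribution 2: 0.4 * 4.27 = 1.708 wt%
S_blend = 0.9594 + 1.708 = 2.6674

2.6674 wt%


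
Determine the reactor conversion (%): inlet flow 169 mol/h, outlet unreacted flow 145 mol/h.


X = (F_in - F_out) / F_in * 100
Moles reacted = 169 - 145 = 24
X = 24 / 169 * 100
= 0.1420 * 100
= 14.20 %

14.20 %


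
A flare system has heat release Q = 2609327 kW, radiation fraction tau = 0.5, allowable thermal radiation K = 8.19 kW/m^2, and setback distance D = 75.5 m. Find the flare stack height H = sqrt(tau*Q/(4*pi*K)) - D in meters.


tau*Q/(4*pi*K) = 0.5 * 2609327 / (4 * pi * 8.19) = 12676.7
sqrt(12676.7) = 112.591
H = 112.591 - 75.5 = 37.09

37.09 m


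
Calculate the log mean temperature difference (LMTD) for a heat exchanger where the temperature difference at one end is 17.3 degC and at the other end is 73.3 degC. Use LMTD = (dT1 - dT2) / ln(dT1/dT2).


LMTD = (dT1 - dT2) / ln(dT1/dT2)
= (17.3 - 73.3) / ln(17.3 / 73.3) = -56 / -1.44385 = 38.79

38.79 degC


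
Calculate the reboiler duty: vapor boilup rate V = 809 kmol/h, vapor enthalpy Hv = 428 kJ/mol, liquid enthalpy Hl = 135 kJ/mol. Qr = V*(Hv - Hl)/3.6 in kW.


Qr = 809 * (428 - 135) / 3.6 = 809 * 293 / 3.6 = 65840

65840 kW


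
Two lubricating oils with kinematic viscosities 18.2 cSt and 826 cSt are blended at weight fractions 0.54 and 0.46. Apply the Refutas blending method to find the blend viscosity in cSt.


Refutas method: VBN_i = 14.534*ln(ln(visc_i + 0.8)) + 10.975, blended linearly by mass fraction; since VBN is linear in VBI_i = ln(ln(visc_i + 0.8)) and the fractions sum to 1, blend VBI directly: visc = exp(exp(VBI_blend)) - 0.8
VBI_1 = ln(ln(18.2 + 0.8)) = 1.07992
VBI_2 = ln(ln(826 + 0.8)) = 1.90473
VBI_blend = 0.54 * 1.07992 + 0.46 * 1.90473 = 1.45933
visc_blend = exp(exp(1.45933)) - 0.8 = 73.13

73.13 cSt


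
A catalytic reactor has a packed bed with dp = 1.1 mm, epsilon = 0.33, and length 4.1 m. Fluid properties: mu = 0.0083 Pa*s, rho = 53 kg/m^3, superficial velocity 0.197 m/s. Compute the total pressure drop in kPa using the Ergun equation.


dp = 1.1 mm = 0.0011 m
Viscous term = 150*0.0083*0.197*(1-0.33)^2 / (0.0011^2*0.33^3) = 2531970
Inertial term = 1.75*53*0.197^2*(1-0.33) / (0.0011*0.33^3) = 61008
dP/L = 2531970 + 61008 = 2592980 Pa/m
dP = 2592980 * 4.1 / 1000 = 10630 kPa

10630 kPa


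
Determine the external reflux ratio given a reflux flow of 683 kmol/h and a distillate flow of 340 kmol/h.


Reflux ratio definition: R = L / D (liquid returned / distillate withdrawn)
L = 683 kmol/h, D = 340 kmol/h
R = 683 / 340 = 2.009

2.009


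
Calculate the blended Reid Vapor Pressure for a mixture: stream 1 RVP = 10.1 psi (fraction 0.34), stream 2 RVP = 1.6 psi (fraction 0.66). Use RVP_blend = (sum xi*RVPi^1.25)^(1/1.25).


Chevron index: RVP_blend = (sum xi*RVPi^1.25)^(1/1.25)
RVP^1.25 terms: 0.34 * 10.1^1.25 + 0.66 * 1.6^1.25 = 7.30949
RVP_blend = 7.30949^(1/1.25) = 4.910

4.910 psi


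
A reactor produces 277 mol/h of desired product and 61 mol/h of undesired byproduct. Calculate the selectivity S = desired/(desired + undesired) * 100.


Selectivity = desired / (desired + undesired) * 100
Total products = 277 + 61 = 338 mol/h
S = 277 / 338 * 100
= 0.8195 * 100
= 81.95 %

81.95 %


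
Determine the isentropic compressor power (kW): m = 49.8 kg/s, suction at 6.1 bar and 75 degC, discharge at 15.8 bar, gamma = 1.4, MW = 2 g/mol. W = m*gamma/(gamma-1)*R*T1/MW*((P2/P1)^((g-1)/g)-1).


Isentropic work: W = m*(gamma/(gamma-1))*(R*T1/MW)*((P2/P1)^((gamma-1)/gamma) - 1)
T1 = 75 + 273.15 = 348.15 K
Pressure ratio = 15.8 / 6.1 = 2.59016
Exponent = (1.4 - 1)/1.4 = 0.285714
(P2/P1)^exp - 1 = 2.59016^0.285714 - 1 = 0.312482
W = 49.8 * 1.4 / 0.4 * 8.314 * 348.15 / 2 * 0.312482 = 78830

78830 kW


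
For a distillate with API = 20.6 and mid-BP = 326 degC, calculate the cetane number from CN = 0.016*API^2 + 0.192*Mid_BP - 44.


CN = 0.016 * 20.6^2 + 0.192 * 326 - 44
CN = 6.78976 + 62.592 - 44 = 25.38176

25.38176


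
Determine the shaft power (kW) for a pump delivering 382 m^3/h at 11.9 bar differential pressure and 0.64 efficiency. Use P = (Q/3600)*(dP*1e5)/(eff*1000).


Q = 382 / 3600 = 0.106111 m^3/s
P = 0.106111 * (11.9 * 1e5) / 0.64 / 1000 = 197.3

197.3 kW


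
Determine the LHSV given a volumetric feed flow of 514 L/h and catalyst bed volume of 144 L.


LHSV = volumetric feed rate / catalyst volume
= 514 L/h / 144 L
= 3.569 h^-1

3.569 h^-1


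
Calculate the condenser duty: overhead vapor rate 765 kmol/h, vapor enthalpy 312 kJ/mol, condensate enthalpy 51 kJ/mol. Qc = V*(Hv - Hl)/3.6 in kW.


Qc = 765 * (312 - 51) / 3.6 = 765 * 261 / 3.6 = 55460

55460 kW


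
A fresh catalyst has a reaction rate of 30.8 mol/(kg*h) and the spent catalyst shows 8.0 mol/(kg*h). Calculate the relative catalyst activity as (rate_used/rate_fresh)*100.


Activity (%) = (rate_used / rate_fresh) * 100
rate_used = 8.0, rate_fresh = 30.8
= (8.0 / 30.8) * 100
= 0.2597 * 100 = 25.97

25.97 %


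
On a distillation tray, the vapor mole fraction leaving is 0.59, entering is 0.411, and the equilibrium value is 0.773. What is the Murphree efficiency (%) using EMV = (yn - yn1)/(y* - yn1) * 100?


Murphree vapor efficiency: EMV = (y_n - y_(n-1)) / (y*_n - y_(n-1)) * 100
EMV = (0.59 - 0.411) / (0.773 - 0.411) * 100 = 0.179 / 0.362 * 100 = 49.45

49.45 %


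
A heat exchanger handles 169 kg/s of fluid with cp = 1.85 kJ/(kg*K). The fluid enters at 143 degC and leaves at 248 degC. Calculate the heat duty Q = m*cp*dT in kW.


Q = m_dot * cp * delta_T
delta_T = 248 - 143 = 105 K
Q = 169 * 1.85 * 105
= 312.65 * 105
= 32828.25 kW

32828.25 kW


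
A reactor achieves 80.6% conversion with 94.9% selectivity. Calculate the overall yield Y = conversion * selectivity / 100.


Overall yield = conversion (%) * selectivity (%) / 100
Conversion = 80.6%, Selectivity = 94.9%
Y = 80.6 * 94.9 / 100
= 76.4894 %

76.4894 %


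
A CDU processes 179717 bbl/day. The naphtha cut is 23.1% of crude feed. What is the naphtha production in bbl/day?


Crude throughput = 179717 bbl/day
Fraction yield = 23.1%
yield = throughput * fraction / 100
yield = 179717 * 23.1 / 100 = 41514.627

41514.627 bbl/day


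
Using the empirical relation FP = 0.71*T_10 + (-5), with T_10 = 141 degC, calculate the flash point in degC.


FP = 0.71 * 141 + (-5) = 95.11

95.11 degC


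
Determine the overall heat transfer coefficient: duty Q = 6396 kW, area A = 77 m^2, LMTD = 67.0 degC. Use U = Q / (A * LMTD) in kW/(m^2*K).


From Q = U*A*LMTD, U = Q / (A * LMTD)
U = 6396 / (77 * 67.0) = 6396 / 5159 = 1.240

1.240 kW/(m^2*K)


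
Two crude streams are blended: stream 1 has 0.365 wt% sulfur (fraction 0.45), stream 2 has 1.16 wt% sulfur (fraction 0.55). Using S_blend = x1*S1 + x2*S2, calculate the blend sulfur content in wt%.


Linear sulfur blending: S_blend = x1*S1 + x2*S2
Contribution 1: 0.45 * 0.365 = 0.16425 wt%
Contribution 2: 0.55 * 1.16 = 0.638 wt%
S_blend = 0.16425 + 0.638 = 0.80225

0.80225 wt%


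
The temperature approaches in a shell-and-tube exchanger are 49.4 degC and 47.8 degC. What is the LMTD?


LMTD = (dT1 - dT2) / ln(dT1/dT2)
= (49.4 - 47.8) / ln(49.4 / 47.8) = 1.6 / 0.0329248 = 48.60

48.60 degC


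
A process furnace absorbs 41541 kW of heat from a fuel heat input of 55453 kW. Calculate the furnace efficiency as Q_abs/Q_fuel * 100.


Furnace efficiency = Q_absorbed / Q_fuel * 100
= 41541 / 55453 * 100 = 74.91

74.91 %


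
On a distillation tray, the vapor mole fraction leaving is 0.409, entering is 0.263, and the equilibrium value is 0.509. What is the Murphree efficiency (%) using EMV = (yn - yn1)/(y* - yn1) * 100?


Murphree vapor efficiency: EMV = (y_n - y_(n-1)) / (y*_n - y_(n-1)) * 100
EMV = (0.409 - 0.263) / (0.509 - 0.263) * 100 = 0.146 / 0.246 * 100 = 59.35

59.35 %


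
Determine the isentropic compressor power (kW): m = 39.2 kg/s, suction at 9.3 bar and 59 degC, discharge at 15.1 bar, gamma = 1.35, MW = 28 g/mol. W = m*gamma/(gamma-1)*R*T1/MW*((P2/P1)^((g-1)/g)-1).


Isentropic work: W = m*(gamma/(gamma-1))*(R*T1/MW)*((P2/P1)^((gamma-1)/gamma) - 1)
T1 = 59 + 273.15 = 332.15 K
Pressure ratio = 15.1 / 9.3 = 1.62366
Exponent = (1.35 - 1)/1.35 = 0.259259
(P2/P1)^exp - 1 = 1.62366^0.259259 - 1 = 0.133895
W = 39.2 * 1.35 / 0.35 * 8.314 * 332.15 / 28 * 0.133895 = 1997

1997 kW


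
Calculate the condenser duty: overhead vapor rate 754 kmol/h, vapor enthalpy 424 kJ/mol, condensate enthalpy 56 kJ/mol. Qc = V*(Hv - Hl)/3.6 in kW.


Qc = 754 * (424 - 56) / 3.6 = 754 * 368 / 3.6 = 77080

77080 kW


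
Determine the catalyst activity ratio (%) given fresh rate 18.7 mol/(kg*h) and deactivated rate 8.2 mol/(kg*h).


Activity (%) = (rate_used / rate_fresh) * 100
rate_used = 8.2, rate_fresh = 18.7
= (8.2 / 18.7) * 100
= 0.4385 * 100 = 43.85

43.85 %


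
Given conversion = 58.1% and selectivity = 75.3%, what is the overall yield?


Overall yield = conversion (%) * selectivity (%) / 100
Conversion = 58.1%, Selectivity = 75.3%
Y = 58.1 * 75.3 / 100
= 43.7493 %

43.7493 %


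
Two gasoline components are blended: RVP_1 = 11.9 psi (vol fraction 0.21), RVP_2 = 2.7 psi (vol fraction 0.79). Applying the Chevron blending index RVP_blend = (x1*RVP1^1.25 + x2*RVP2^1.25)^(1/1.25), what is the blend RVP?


Chevron index: RVP_blend = (sum xi*RVPi^1.25)^(1/1.25)
RVP^1.25 terms: 0.21 * 11.9^1.25 + 0.79 * 2.7^1.25 = 7.37565
RVP_blend = 7.37565^(1/1.25) = 4.946

4.946 psi


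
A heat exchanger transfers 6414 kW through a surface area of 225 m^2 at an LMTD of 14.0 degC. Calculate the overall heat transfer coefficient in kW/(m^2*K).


From Q = U*A*LMTD, U = Q / (A * LMTD)
U = 6414 / (225 * 14.0) = 6414 / 3150 = 2.036

2.036 kW/(m^2*K)


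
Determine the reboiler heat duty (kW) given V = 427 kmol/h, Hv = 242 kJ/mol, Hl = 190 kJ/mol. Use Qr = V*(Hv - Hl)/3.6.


Qr = 427 * (242 - 190) / 3.6 = 427 * 52 / 3.6 = 6168

6168 kW


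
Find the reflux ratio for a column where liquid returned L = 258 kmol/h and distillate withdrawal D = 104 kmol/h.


Reflux ratio definition: R = L / D (liquid returned / distillate withdrawn)
L = 258 kmol/h, D = 104 kmol/h
R = 258 / 104 = 2.481

2.481


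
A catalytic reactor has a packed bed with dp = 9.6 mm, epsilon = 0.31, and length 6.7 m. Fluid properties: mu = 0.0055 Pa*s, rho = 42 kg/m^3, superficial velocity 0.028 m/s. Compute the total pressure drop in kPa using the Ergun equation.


dp = 9.6 mm = 0.0096 m
Viscous term = 150*0.0055*0.028*(1-0.31)^2 / (0.0096^2*0.31^3) = 4005.74
Inertial term = 1.75*42*0.028^2*(1-0.31) / (0.0096*0.31^3) = 139.026
dP/L = 4005.74 + 139.026 = 4144.77 Pa/m
dP = 4144.77 * 6.7 / 1000 = 27.77 kPa

27.77 kPa


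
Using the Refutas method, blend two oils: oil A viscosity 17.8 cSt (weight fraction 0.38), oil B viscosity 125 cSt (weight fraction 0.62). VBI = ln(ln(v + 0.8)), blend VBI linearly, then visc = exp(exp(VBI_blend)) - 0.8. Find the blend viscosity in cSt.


Refutas method: VBN_i = 14.534*ln(ln(visc_i + 0.8)) + 10.975, blended linearly by mass fraction; since VBN is linear in VBI_i = ln(ln(visc_i + 0.8)) and the fractions sum to 1, blend VBI directly: visc = exp(exp(VBI_blend)) - 0.8
VBI_1 = ln(ln(17.8 + 0.8)) = 1.07267
VBI_2 = ln(ln(125 + 0.8)) = 1.57582
VBI_blend = 0.38 * 1.07267 + 0.62 * 1.57582 = 1.38462
visc_blend = exp(exp(1.38462)) - 0.8 = 53.43

53.43 cSt


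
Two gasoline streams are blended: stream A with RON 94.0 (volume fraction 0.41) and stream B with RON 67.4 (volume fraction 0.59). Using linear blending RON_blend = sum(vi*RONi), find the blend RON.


Linear blending: RON_blend = sum(vi * RONi)
Contribution 1: 0.41 * 94.0 = 38.54
Contribution 2: 0.59 * 67.4 = 39.766
RON_blend = 38.54 + 39.766 = 78.306

78.306


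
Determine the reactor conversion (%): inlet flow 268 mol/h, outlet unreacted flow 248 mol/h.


X = (F_in - F_out) / F_in * 100
Moles reacted = 268 - 248 = 20
X = 20 / 268 * 100
= 0.07463 * 100
= 7.463 %

7.463 %


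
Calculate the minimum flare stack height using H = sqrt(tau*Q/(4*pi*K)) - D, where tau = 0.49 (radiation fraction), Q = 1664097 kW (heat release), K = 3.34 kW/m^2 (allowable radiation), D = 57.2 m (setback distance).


tau*Q/(4*pi*K) = 0.49 * 1664097 / (4 * pi * 3.34) = 19427.6
sqrt(19427.6) = 139.383
H = 139.383 - 57.2 = 82.18

82.18 m


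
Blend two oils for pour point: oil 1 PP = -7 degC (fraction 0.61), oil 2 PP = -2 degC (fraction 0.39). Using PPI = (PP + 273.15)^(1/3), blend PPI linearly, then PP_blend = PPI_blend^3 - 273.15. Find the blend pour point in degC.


PPI_1 = (-7 + 273.15)^(1/3) = 6.432436
PPI_2 = (-2 + 273.15)^(1/3) = 6.472467
PPI_blend = 0.61 * 6.432436 + 0.39 * 6.472467 = 6.448048
PP_blend = 6.448048^3 - 273.15 = 268.0926 - 273.15 = -5.06

-5.06 degC


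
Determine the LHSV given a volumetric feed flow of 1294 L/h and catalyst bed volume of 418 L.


LHSV = volumetric feed rate / catalyst volume
= 1294 L/h / 418 L
= 3.096 h^-1

3.096 h^-1


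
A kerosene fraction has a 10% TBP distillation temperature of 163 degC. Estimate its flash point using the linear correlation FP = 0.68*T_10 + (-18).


FP = 0.68 * 163 + (-18) = 92.84

92.84 degC


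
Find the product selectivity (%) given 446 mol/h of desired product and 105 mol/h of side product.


Selectivity = desired / (desired + undesired) * 100
Total products = 446 + 105 = 551 mol/h
S = 446 / 551 * 100
= 0.8094 * 100
= 80.94 %

80.94 %


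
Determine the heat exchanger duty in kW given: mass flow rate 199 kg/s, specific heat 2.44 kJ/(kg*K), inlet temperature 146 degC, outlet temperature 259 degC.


Q = m_dot * cp * delta_T
delta_T = 259 - 146 = 113 K
Q = 199 * 2.44 * 113
= 485.56 * 113
= 54868.28 kW

54868.28 kW


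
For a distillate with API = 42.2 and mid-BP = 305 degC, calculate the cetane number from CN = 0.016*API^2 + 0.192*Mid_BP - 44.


CN = 0.016 * 42.2^2 + 0.192 * 305 - 44
CN = 28.49344 + 58.56 - 44 = 43.05344

43.05344


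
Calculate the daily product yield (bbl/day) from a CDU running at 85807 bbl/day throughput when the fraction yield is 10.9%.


Crude throughput = 85807 bbl/day
Fraction yield = 10.9%
yield = throughput * fraction / 100
yield = 85807 * 10.9 / 100 = 9352.963

9352.963 bbl/day


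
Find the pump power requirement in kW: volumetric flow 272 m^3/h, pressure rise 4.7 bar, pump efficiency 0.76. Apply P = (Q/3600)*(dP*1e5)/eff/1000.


Q = 272 / 3600 = 0.0755556 m^3/s
P = 0.0755556 * (4.7 * 1e5) / 0.76 / 1000 = 46.73

46.73 kW


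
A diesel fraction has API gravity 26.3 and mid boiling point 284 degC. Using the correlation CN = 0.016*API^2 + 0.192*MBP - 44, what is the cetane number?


CN = 0.016 * 26.3^2 + 0.192 * 284 - 44
CN = 11.06704 + 54.528 - 44 = 21.59504

21.59504


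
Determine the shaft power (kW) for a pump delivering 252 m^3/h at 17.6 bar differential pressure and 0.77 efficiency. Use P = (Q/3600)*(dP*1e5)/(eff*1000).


Q = 252 / 3600 = 0.07 m^3/s
P = 0.07 * (17.6 * 1e5) / 0.77 / 1000 = 160.0

160.0 kW


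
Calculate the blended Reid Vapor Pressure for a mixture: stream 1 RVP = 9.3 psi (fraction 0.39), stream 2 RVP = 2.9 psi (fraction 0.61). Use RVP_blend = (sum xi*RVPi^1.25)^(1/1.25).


Chevron index: RVP_blend = (sum xi*RVPi^1.25)^(1/1.25)
RVP^1.25 terms: 0.39 * 9.3^1.25 + 0.61 * 2.9^1.25 = 8.64234
RVP_blend = 8.64234^(1/1.25) = 5.614

5.614 psi


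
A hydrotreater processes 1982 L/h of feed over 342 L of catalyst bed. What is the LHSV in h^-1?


LHSV = volumetric feed rate / catalyst volume
= 1982 L/h / 342 L
= 5.795 h^-1

5.795 h^-1


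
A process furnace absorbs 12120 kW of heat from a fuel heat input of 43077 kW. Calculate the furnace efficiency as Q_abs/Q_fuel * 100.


Furnace efficiency = Q_absorbed / Q_fuel * 100
= 12120 / 43077 * 100 = 28.14

28.14 %


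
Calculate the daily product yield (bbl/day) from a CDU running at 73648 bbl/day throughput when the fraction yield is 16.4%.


Crude throughput = 73648 bbl/day
Fraction yield = 16.4%
yield = throughput * fraction / 100
yield = 73648 * 16.4 / 100 = 12078.272

12078.272 bbl/day


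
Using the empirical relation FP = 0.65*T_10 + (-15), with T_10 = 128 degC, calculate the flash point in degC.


FP = 0.65 * 128 + (-15) = 68.2

68.2 degC


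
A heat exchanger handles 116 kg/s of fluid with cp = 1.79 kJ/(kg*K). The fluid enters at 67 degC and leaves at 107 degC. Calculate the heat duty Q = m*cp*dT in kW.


Q = m_dot * cp * delta_T
delta_T = 107 - 67 = 40 K
Q = 116 * 1.79 * 40
= 207.64 * 40
= 8305.6 kW

8305.6 kW


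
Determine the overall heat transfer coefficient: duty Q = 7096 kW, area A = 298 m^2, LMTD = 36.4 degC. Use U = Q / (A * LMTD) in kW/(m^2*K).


From Q = U*A*LMTD, U = Q / (A * LMTD)
U = 7096 / (298 * 36.4) = 7096 / 10847.2 = 0.6542

0.6542 kW/(m^2*K)


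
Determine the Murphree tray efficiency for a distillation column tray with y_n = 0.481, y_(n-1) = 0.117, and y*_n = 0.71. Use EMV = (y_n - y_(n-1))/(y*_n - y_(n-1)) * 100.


Murphree vapor efficiency: EMV = (y_n - y_(n-1)) / (y*_n - y_(n-1)) * 100
EMV = (0.481 - 0.117) / (0.71 - 0.117) * 100 = 0.364 / 0.593 * 100 = 61.38

61.38 %


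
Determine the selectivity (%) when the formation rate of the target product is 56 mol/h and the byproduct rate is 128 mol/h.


Selectivity = desired / (desired + undesired) * 100
Total products = 56 + 128 = 184 mol/h
S = 56 / 184 * 100
= 0.3043 * 100
= 30.43 %

30.43 %


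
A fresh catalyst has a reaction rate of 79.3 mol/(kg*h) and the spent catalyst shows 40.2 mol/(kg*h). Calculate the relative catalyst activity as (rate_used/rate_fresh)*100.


Activity (%) = (rate_used / rate_fresh) * 100
rate_used = 40.2, rate_fresh = 79.3
= (40.2 / 79.3) * 100
= 0.5069 * 100 = 50.69

50.69 %


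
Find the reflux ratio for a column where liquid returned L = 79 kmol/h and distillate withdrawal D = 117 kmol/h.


Reflux ratio definition: R = L / D (liquid returned / distillate withdrawn)
L = 79 kmol/h, D = 117 kmol/h
R = 79 / 117 = 0.6752

0.6752


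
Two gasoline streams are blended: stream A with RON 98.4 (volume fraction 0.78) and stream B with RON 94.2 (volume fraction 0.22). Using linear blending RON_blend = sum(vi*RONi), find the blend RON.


Linear blending: RON_blend = sum(vi * RONi)
Contribution 1: 0.78 * 98.4 = 76.752
Contribution 2: 0.22 * 94.2 = 20.724
RON_blend = 76.752 + 20.724 = 97.476

97.476


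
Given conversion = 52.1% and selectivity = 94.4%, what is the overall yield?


Overall yield = conversion (%) * selectivity (%) / 100
Conversion = 52.1%, Selectivity = 94.4%
Y = 52.1 * 94.4 / 100
= 49.1824 %

49.1824 %


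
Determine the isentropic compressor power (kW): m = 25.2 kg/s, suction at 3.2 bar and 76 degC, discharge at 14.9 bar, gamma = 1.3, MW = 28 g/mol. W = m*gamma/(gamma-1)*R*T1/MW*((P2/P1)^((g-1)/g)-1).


Isentropic work: W = m*(gamma/(gamma-1))*(R*T1/MW)*((P2/P1)^((gamma-1)/gamma) - 1)
T1 = 76 + 273.15 = 349.15 K
Pressure ratio = 14.9 / 3.2 = 4.65625
Exponent = (1.3 - 1)/1.3 = 0.230769
(P2/P1)^exp - 1 = 4.65625^0.230769 - 1 = 0.42614
W = 25.2 * 1.3 / 0.3 * 8.314 * 349.15 / 28 * 0.42614 = 4824

4824 kW


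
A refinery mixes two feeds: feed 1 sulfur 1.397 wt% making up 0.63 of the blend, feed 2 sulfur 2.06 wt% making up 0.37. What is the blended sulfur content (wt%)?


Linear sulfur blending: S_blend = x1*S1 + x2*S2
Contribution 1: 0.63 * 1.397 = 0.88011 wt%
Contribution 2: 0.37 * 2.06 = 0.7622 wt%
S_blend = 0.88011 + 0.7622 = 1.64231

1.64231 wt%


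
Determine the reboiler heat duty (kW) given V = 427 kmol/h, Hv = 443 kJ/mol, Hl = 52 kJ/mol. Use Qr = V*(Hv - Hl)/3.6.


Qr = 427 * (443 - 52) / 3.6 = 427 * 391 / 3.6 = 46380

46380 kW


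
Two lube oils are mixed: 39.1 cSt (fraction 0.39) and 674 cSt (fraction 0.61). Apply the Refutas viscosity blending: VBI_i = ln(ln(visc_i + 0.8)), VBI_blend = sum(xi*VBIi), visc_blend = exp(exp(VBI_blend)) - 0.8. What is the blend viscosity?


Refutas method: VBN_i = 14.534*ln(ln(visc_i + 0.8)) + 10.975, blended linearly by mass fraction; since VBN is linear in VBI_i = ln(ln(visc_i + 0.8)) and the fractions sum to 1, blend VBI directly: visc = exp(exp(VBI_blend)) - 0.8
VBI_1 = ln(ln(39.1 + 0.8)) = 1.30464
VBI_2 = ln(ln(674 + 0.8)) = 1.87402
VBI_blend = 0.39 * 1.30464 + 0.61 * 1.87402 = 1.65196
visc_blend = exp(exp(1.65196)) - 0.8 = 183.6

183.6 cSt


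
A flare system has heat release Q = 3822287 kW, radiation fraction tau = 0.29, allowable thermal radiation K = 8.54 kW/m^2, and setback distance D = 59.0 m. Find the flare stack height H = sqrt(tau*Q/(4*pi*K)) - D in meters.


tau*Q/(4*pi*K) = 0.29 * 3822287 / (4 * pi * 8.54) = 10328.9
sqrt(10328.9) = 101.631
H = 101.631 - 59.0 = 42.63

42.63 m


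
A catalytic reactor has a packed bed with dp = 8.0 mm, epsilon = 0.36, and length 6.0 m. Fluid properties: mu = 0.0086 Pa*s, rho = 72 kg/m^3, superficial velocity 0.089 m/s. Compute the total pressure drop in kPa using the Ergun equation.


dp = 8.0 mm = 0.008 m
Viscous term = 150*0.0086*0.089*(1-0.36)^2 / (0.008^2*0.36^3) = 15749
Inertial term = 1.75*72*0.089^2*(1-0.36) / (0.008*0.36^3) = 1711.33
dP/L = 15749 + 1711.33 = 17460.3 Pa/m
dP = 17460.3 * 6.0 / 1000 = 104.8 kPa

104.8 kPa


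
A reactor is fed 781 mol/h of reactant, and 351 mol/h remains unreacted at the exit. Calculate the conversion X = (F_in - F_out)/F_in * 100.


X = (F_in - F_out) / F_in * 100
Moles reacted = 781 - 351 = 430
X = 430 / 781 * 100
= 0.5506 * 100
= 55.06 %

55.06 %


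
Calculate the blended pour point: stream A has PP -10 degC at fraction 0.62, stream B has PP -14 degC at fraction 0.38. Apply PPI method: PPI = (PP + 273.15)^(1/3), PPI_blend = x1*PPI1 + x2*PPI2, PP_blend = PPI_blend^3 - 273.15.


PPI_1 = (-10 + 273.15)^(1/3) = 6.408176
PPI_2 = (-14 + 273.15)^(1/3) = 6.375541
PPI_blend = 0.62 * 6.408176 + 0.38 * 6.375541 = 6.395775
PP_blend = 6.395775^3 - 273.15 = 261.6252 - 273.15 = -11.52

-11.52 degC


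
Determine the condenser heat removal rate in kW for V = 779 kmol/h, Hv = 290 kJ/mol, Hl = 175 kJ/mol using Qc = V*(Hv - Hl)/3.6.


Qc = 779 * (290 - 175) / 3.6 = 779 * 115 / 3.6 = 24880

24880 kW


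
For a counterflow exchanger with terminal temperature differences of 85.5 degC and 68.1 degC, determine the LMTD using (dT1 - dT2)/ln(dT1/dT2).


LMTD = (dT1 - dT2) / ln(dT1/dT2)
= (85.5 - 68.1) / ln(85.5 / 68.1) = 17.4 / 0.227539 = 76.47

76.47 degC


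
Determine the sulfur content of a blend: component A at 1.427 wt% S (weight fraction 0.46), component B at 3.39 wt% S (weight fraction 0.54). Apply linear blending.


Linear sulfur blending: S_blend = x1*S1 + x2*S2
Contribution 1: 0.46 * 1.427 = 0.65642 wt%
Contribution 2: 0.54 * 3.39 = 1.8306 wt%
S_blend = 0.65642 + 1.8306 = 2.48702

2.48702 wt%


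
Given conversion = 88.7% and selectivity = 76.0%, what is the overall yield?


Overall yield = conversion (%) * selectivity (%) / 100
Conversion = 88.7%, Selectivity = 76.0%
Y = 88.7 * 76.0 / 100
= 67.412 %

67.412 %


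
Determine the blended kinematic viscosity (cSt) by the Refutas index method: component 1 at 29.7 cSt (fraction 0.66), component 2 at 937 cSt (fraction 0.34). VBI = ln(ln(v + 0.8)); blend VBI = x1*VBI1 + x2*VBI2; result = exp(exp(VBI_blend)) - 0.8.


Refutas method: VBN_i = 14.534*ln(ln(visc_i + 0.8)) + 10.975, blended linearly by mass fraction; since VBN is linear in VBI_i = ln(ln(visc_i + 0.8)) and the fractions sum to 1, blend VBI directly: visc = exp(exp(VBI_blend)) - 0.8
VBI_1 = ln(ln(29.7 + 0.8)) = 1.22898
VBI_2 = ln(ln(937 + 0.8)) = 1.9233
VBI_blend = 0.66 * 1.22898 + 0.34 * 1.9233 = 1.46505
visc_blend = exp(exp(1.46505)) - 0.8 = 74.97

74.97 cSt


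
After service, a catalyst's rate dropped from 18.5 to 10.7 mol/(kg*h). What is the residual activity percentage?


Activity (%) = (rate_used / rate_fresh) * 100
rate_used = 10.7, rate_fresh = 18.5
= (10.7 / 18.5) * 100
= 0.5784 * 100 = 57.84

57.84 %


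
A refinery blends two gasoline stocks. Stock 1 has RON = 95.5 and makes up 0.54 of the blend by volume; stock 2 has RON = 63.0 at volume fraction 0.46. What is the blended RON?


Linear blending: RON_blend = sum(vi * RONi)
Contribution 1: 0.54 * 95.5 = 51.57
Contribution 2: 0.46 * 63.0 = 28.98
RON_blend = 51.57 + 28.98 = 80.55

80.55


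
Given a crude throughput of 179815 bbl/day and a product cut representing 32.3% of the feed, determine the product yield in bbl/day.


Crude throughput = 179815 bbl/day
Fraction yield = 32.3%
yield = throughput * fraction / 100
yield = 179815 * 32.3 / 100 = 58080.245

58080.245 bbl/day


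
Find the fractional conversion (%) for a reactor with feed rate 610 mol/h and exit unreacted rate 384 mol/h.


X = (F_in - F_out) / F_in * 100
Moles reacted = 610 - 384 = 226
X = 226 / 610 * 100
= 0.3705 * 100
= 37.05 %

37.05 %


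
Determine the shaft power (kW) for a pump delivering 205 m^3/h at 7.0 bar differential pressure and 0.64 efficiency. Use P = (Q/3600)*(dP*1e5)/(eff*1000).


Q = 205 / 3600 = 0.0569444 m^3/s
P = 0.0569444 * (7.0 * 1e5) / 0.64 / 1000 = 62.28

62.28 kW


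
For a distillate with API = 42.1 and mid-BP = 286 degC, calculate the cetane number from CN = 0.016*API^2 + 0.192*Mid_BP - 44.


CN = 0.016 * 42.1^2 + 0.192 * 286 - 44
CN = 28.35856 + 54.912 - 44 = 39.27056

39.27056


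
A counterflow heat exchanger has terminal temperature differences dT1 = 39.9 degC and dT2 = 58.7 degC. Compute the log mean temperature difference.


LMTD = (dT1 - dT2) / ln(dT1/dT2)
= (39.9 - 58.7) / ln(39.9 / 58.7) = -18.8 / -0.386063 = 48.70

48.70 degC


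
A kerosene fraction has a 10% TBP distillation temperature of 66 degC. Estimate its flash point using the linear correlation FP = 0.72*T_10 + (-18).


FP = 0.72 * 66 + (-18) = 29.52

29.52 degC


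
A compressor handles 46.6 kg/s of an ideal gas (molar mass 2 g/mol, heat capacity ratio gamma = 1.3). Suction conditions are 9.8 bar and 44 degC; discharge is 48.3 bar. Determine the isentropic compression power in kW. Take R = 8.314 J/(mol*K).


Isentropic work: W = m*(gamma/(gamma-1))*(R*T1/MW)*((P2/P1)^((gamma-1)/gamma) - 1)
T1 = 44 + 273.15 = 317.15 K
Pressure ratio = 48.3 / 9.8 = 4.92857
Exponent = (1.3 - 1)/1.3 = 0.230769
(P2/P1)^exp - 1 = 4.92857^0.230769 - 1 = 0.444969
W = 46.6 * 1.3 / 0.3 * 8.314 * 317.15 / 2 * 0.444969 = 118500

118500 kW


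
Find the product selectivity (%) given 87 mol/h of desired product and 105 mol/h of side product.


Selectivity = desired / (desired + undesired) * 100
Total products = 87 + 105 = 192 mol/h
S = 87 / 192 * 100
= 0.4531 * 100
= 45.31 %

45.31 %


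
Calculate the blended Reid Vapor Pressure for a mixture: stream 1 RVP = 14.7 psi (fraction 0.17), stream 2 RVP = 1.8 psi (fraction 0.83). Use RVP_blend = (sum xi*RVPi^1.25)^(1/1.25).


Chevron index: RVP_blend = (sum xi*RVPi^1.25)^(1/1.25)
RVP^1.25 terms: 0.17 * 14.7^1.25 + 0.83 * 1.8^1.25 = 6.62372
RVP_blend = 6.62372^(1/1.25) = 4.538

4.538 psi


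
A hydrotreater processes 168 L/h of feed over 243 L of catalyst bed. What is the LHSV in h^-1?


LHSV = volumetric feed rate / catalyst volume
= 168 L/h / 243 L
= 0.6914 h^-1

0.6914 h^-1
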